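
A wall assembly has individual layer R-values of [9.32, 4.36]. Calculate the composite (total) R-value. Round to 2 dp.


R_total = 9.32 + 4.36 = 13.68

13.68


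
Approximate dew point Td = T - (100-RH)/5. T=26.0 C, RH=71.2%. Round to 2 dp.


Td = 26.0 - (100-71.2)/5 = 20.24 C

20.24 C


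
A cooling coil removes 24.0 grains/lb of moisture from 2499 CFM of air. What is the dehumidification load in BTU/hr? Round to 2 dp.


Q = 0.68 * 2499 * 24.0 = 40783.68 BTU/hr

40783.68 BTU/hr


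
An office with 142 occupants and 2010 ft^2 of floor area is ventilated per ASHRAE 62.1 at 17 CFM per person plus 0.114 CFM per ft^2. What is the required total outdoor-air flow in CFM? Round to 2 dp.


Total = 142*17 + 2010*0.114 = 2643.14 CFM

2643.14 CFM


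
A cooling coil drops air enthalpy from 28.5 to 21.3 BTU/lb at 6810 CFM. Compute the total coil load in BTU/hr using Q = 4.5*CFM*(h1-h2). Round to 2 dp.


Q = 4.5 * 6810 * (28.5 - 21.3) = 220644.00 BTU/hr

220644.00 BTU/hr


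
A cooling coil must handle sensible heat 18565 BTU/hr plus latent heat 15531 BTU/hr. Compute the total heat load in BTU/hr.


Qt = 18565 + 15531 = 34096 BTU/hr

34096 BTU/hr


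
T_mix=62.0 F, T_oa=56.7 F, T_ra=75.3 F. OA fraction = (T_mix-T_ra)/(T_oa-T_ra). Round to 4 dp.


frac = (62.0 - 75.3) / (56.7 - 75.3) = 0.7151

0.7151


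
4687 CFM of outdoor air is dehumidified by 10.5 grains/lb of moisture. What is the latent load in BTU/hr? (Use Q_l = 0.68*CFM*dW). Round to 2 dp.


Q = 0.68 * 4687 * 10.5 = 33465.18 BTU/hr

33465.18 BTU/hr


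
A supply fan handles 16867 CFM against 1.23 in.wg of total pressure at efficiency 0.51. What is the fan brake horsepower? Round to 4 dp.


BHP = 16867 * 1.23 / (6356 * 0.51) = 6.4001 hp

6.4001 hp


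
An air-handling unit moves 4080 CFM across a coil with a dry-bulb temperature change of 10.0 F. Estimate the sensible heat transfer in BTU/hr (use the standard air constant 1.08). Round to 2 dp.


Q = 1.08 * 4080 * 10.0 = 44064.00 BTU/hr

44064.00 BTU/hr


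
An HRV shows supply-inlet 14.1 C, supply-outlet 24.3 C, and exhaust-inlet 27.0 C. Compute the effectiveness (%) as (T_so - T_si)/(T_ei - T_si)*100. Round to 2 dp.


eff = (24.3-14.1)/(27.0-14.1)*100 = 79.07 %

79.07 %


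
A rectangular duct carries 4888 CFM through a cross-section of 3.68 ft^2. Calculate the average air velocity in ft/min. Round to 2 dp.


V = 4888 / 3.68 = 1328.26 ft/min

1328.26 ft/min


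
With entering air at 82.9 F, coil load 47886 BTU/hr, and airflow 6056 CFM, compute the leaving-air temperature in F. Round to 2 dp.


dT = 47886/(1.08*6056) = 7.3215
T_leave = 82.9 - 7.3215 = 75.58 F

75.58 F


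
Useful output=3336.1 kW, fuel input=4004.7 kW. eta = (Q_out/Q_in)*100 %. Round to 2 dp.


eta = (3336.1/4004.7)*100 = 83.30 %

83.30 %


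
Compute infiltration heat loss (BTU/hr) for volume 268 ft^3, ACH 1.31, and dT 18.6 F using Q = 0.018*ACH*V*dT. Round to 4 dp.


Q = 0.018 * 1.31 * 268 * 18.6 = 117.5416 BTU/hr

117.5416 BTU/hr


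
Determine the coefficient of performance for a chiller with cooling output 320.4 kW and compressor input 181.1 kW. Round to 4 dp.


COP = 320.4 / 181.1 = 1.7692

1.7692


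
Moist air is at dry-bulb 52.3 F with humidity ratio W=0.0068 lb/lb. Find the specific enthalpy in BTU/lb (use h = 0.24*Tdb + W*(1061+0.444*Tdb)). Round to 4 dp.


h = 0.24*52.3 + 0.0068*(1061+0.444*52.3) = 19.9247 BTU/lb

19.9247 BTU/lb


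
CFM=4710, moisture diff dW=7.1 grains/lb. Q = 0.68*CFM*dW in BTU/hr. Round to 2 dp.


Q = 0.68 * 4710 * 7.1 = 22739.88 BTU/hr

22739.88 BTU/hr


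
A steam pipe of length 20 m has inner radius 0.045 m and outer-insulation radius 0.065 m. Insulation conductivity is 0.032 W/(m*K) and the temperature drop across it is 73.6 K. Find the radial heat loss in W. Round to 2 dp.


Q = 2*pi*0.032*20*73.6/ln(0.065/0.045) = 804.85 W

804.85 W


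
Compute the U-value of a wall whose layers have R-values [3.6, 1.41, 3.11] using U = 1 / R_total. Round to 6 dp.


R_total = 3.6 + 1.41 + 3.11 = 8.12
U = 1/8.12 = 0.123153

0.123153


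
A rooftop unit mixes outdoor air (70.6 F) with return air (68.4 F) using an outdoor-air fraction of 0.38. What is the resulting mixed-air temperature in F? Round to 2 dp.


T_mix = 0.38*70.6 + 0.62*68.4 = 69.24 F

69.24 F


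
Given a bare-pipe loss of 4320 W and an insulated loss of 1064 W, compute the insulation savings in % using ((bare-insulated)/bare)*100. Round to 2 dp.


Savings = ((4320-1064)/4320)*100 = 75.37 %

75.37 %


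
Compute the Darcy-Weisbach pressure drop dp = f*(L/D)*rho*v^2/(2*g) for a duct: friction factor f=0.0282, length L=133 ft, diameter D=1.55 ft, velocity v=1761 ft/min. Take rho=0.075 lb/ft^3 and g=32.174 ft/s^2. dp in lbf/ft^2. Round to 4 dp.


v_fps = 1761/60 = 29.35 ft/s
dp = 0.0282*(133/1.55)*0.075*29.35^2/(2*32.174) = 2.4295 lbf/ft^2

2.4295 lbf/ft^2


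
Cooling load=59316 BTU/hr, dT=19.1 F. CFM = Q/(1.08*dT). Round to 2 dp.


CFM = 59316 / (1.08 * 19.1) = 2875.51

2875.51 CFM


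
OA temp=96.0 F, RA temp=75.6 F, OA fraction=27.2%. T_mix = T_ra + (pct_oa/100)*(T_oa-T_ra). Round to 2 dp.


T_mix = 75.6 + (27.2/100)*(96.0-75.6) = 81.15 F

81.15 F


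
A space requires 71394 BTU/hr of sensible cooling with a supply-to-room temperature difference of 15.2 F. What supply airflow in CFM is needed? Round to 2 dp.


CFM = 71394 / (1.08 * 15.2) = 4349.05

4349.05 CFM


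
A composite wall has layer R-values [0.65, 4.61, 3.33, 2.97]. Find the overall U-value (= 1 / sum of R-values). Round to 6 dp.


R_total = 0.65 + 4.61 + 3.33 + 2.97 = 11.56
U = 1/11.56 = 0.086505

0.086505


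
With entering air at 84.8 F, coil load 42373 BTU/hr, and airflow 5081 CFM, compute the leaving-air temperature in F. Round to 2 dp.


dT = 42373/(1.08*5081) = 7.7218
T_leave = 84.8 - 7.7218 = 77.08 F

77.08 F


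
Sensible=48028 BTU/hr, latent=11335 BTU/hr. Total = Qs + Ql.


Qt = 48028 + 11335 = 59363 BTU/hr

59363 BTU/hr


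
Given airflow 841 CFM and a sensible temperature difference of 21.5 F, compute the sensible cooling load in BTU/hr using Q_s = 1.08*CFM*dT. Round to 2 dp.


Q = 1.08 * 841 * 21.5 = 19528.02 BTU/hr

19528.02 BTU/hr


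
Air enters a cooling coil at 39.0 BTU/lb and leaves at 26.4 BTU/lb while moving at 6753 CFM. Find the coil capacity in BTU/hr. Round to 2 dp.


Q = 4.5 * 6753 * (39.0 - 26.4) = 382895.10 BTU/hr

382895.10 BTU/hr


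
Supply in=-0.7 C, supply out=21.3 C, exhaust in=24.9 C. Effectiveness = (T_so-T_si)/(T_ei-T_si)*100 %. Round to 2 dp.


eff = (21.3-(-0.7))/(24.9-(-0.7))*100 = 85.94 %

85.94 %


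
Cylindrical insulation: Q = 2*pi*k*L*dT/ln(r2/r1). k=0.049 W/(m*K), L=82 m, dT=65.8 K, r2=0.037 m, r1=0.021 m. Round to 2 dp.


Q = 2*pi*0.049*82*65.8/ln(0.037/0.021) = 2932.89 W

2932.89 W


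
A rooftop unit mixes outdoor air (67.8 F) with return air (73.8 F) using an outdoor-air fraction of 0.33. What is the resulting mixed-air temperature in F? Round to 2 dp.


T_mix = 0.33*67.8 + 0.67*73.8 = 71.82 F

71.82 F


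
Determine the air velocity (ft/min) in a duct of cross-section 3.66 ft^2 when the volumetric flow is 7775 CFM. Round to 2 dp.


V = 7775 / 3.66 = 2124.32 ft/min

2124.32 ft/min


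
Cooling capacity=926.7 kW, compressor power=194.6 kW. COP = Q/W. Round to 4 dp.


COP = 926.7 / 194.6 = 4.7621

4.7621


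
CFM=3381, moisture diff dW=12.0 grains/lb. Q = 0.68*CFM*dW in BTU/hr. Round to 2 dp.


Q = 0.68 * 3381 * 12.0 = 27588.96 BTU/hr

27588.96 BTU/hr


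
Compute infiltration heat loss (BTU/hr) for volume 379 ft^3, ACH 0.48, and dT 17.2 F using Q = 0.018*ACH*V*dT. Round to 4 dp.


Q = 0.018 * 0.48 * 379 * 17.2 = 56.3224 BTU/hr

56.3224 BTU/hr


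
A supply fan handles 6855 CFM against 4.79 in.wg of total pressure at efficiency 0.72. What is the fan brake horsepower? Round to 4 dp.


BHP = 6855 * 4.79 / (6356 * 0.72) = 7.1751 hp

7.1751 hp


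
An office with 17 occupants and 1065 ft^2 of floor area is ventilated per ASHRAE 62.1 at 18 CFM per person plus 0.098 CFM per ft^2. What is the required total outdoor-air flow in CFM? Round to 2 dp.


Total = 17*18 + 1065*0.098 = 410.37 CFM

410.37 CFM


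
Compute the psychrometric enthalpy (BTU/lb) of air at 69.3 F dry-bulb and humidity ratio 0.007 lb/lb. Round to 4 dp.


h = 0.24*69.3 + 0.007*(1061+0.444*69.3) = 24.2744 BTU/lb

24.2744 BTU/lb


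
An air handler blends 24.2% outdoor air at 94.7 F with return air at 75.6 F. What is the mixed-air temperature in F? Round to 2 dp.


T_mix = 75.6 + (24.2/100)*(94.7-75.6) = 80.22 F

80.22 F


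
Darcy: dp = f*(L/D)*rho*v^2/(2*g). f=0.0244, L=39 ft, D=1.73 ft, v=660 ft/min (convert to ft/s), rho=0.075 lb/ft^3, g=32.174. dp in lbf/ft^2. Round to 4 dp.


v_fps = 660/60 = 11.0 ft/s
dp = 0.0244*(39/1.73)*0.075*11.0^2/(2*32.174) = 0.0776 lbf/ft^2

0.0776 lbf/ft^2


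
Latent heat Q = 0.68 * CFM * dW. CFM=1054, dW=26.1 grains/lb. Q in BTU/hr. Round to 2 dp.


Q = 0.68 * 1054 * 26.1 = 18706.39 BTU/hr

18706.39 BTU/hr


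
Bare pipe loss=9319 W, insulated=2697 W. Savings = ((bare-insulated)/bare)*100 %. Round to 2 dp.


Savings = ((9319-2697)/9319)*100 = 71.06 %

71.06 %


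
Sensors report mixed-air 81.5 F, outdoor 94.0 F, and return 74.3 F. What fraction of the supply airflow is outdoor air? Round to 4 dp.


frac = (81.5 - 74.3) / (94.0 - 74.3) = 0.3655

0.3655


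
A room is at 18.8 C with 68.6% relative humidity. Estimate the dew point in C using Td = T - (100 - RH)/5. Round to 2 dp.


Td = 18.8 - (100-68.6)/5 = 12.52 C

12.52 C


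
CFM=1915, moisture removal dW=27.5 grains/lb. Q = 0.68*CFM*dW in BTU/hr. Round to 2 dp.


Q = 0.68 * 1915 * 27.5 = 35810.50 BTU/hr

35810.50 BTU/hr


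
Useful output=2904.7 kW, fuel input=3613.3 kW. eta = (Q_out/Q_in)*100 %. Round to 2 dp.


eta = (2904.7/3613.3)*100 = 80.39 %

80.39 %


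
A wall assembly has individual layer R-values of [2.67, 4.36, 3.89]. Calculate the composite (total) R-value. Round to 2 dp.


R_total = 2.67 + 4.36 + 3.89 = 10.92

10.92


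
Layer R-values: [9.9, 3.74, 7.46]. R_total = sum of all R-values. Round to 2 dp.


R_total = 9.9 + 3.74 + 7.46 = 21.10

21.10


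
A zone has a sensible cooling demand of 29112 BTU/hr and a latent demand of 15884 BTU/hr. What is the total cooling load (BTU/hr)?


Qt = 29112 + 15884 = 44996 BTU/hr

44996 BTU/hr


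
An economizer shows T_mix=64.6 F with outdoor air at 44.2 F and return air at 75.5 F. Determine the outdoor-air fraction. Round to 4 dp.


frac = (64.6 - 75.5) / (44.2 - 75.5) = 0.3482

0.3482


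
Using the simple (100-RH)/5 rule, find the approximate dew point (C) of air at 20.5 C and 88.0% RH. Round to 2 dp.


Td = 20.5 - (100-88.0)/5 = 18.10 C

18.10 C


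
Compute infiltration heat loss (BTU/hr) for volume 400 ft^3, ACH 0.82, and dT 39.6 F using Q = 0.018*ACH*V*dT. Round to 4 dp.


Q = 0.018 * 0.82 * 400 * 39.6 = 233.7984 BTU/hr

233.7984 BTU/hr


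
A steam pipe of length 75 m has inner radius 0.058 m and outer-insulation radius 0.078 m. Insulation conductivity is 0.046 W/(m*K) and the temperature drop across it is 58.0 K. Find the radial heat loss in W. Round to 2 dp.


Q = 2*pi*0.046*75*58.0/ln(0.078/0.058) = 4243.71 W

4243.71 W


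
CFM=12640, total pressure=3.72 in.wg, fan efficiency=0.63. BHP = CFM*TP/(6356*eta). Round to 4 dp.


BHP = 12640 * 3.72 / (6356 * 0.63) = 11.7426 hp

11.7426 hp


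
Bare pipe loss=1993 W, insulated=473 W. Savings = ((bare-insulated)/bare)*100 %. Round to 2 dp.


Savings = ((1993-473)/1993)*100 = 76.27 %

76.27 %


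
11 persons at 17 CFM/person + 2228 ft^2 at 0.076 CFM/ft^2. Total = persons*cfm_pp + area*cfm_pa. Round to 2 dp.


Total = 11*17 + 2228*0.076 = 356.33 CFM

356.33 CFM


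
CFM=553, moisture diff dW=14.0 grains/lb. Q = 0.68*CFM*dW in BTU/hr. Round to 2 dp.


Q = 0.68 * 553 * 14.0 = 5264.56 BTU/hr

5264.56 BTU/hr


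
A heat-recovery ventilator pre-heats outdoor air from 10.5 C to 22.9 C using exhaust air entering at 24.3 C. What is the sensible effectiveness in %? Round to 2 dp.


eff = (22.9-10.5)/(24.3-10.5)*100 = 89.86 %

89.86 %


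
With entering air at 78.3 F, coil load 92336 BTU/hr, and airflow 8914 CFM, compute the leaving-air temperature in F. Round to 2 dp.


dT = 92336/(1.08*8914) = 9.5912
T_leave = 78.3 - 9.5912 = 68.71 F

68.71 F


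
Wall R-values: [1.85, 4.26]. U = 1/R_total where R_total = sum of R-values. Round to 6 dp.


R_total = 1.85 + 4.26 = 6.11
U = 1/6.11 = 0.163666

0.163666


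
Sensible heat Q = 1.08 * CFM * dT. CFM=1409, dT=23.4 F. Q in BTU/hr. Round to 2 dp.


Q = 1.08 * 1409 * 23.4 = 35608.25 BTU/hr

35608.25 BTU/hr


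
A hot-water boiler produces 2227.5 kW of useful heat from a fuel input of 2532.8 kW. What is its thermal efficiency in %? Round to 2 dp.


eta = (2227.5/2532.8)*100 = 87.95 %

87.95 %


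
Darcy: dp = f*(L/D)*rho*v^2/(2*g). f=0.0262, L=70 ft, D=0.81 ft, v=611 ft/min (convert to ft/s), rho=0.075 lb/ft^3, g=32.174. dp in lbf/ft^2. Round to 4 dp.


v_fps = 611/60 = 10.1833 ft/s
dp = 0.0262*(70/0.81)*0.075*10.1833^2/(2*32.174) = 0.2737 lbf/ft^2

0.2737 lbf/ft^2


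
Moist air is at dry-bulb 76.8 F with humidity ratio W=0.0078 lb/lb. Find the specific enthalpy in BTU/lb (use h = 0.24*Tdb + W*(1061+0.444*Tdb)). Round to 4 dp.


h = 0.24*76.8 + 0.0078*(1061+0.444*76.8) = 26.9738 BTU/lb

26.9738 BTU/lb


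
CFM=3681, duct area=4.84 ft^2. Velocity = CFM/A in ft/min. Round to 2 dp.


V = 3681 / 4.84 = 760.54 ft/min

760.54 ft/min


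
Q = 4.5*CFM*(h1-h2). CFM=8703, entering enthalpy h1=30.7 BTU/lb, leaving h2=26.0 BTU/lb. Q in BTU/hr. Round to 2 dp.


Q = 4.5 * 8703 * (30.7 - 26.0) = 184068.45 BTU/hr

184068.45 BTU/hr


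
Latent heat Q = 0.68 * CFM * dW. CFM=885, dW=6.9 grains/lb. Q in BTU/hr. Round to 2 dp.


Q = 0.68 * 885 * 6.9 = 4152.42 BTU/hr

4152.42 BTU/hr


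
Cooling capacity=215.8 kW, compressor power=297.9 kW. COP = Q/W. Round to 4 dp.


COP = 215.8 / 297.9 = 0.7244

0.7244


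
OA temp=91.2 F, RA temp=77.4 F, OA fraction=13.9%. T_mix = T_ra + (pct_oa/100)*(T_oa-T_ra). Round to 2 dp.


T_mix = 77.4 + (13.9/100)*(91.2-77.4) = 79.32 F

79.32 F


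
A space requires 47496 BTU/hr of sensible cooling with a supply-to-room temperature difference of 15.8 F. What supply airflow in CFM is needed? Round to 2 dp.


CFM = 47496 / (1.08 * 15.8) = 2783.40

2783.40 CFM


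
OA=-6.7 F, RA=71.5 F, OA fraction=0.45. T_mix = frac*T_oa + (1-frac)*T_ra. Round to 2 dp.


T_mix = 0.45*(-6.7) + 0.55*71.5 = 36.31 F

36.31 F


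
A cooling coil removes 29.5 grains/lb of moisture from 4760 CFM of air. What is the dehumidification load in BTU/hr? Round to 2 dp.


Q = 0.68 * 4760 * 29.5 = 95485.60 BTU/hr

95485.60 BTU/hr


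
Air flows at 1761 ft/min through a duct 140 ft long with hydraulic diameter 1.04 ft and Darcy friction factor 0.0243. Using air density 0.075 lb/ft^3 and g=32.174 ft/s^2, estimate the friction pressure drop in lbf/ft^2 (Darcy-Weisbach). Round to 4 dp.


v_fps = 1761/60 = 29.35 ft/s
dp = 0.0243*(140/1.04)*0.075*29.35^2/(2*32.174) = 3.2843 lbf/ft^2

3.2843 lbf/ft^2


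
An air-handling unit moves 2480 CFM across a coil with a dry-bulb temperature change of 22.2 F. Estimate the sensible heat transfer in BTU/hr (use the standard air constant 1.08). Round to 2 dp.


Q = 1.08 * 2480 * 22.2 = 59460.48 BTU/hr

59460.48 BTU/hr


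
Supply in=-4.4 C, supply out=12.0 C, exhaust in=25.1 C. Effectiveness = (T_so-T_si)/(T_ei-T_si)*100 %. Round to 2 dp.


eff = (12.0-(-4.4))/(25.1-(-4.4))*100 = 55.59 %

55.59 %


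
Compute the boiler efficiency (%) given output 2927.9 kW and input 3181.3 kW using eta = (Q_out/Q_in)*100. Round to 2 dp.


eta = (2927.9/3181.3)*100 = 92.03 %

92.03 %


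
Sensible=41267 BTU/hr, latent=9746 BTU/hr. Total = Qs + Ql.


Qt = 41267 + 9746 = 51013 BTU/hr

51013 BTU/hr


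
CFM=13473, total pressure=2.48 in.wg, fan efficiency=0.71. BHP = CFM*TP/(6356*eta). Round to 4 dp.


BHP = 13473 * 2.48 / (6356 * 0.71) = 7.4041 hp

7.4041 hp


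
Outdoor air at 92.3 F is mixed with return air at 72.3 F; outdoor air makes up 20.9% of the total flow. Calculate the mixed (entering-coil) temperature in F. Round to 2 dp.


T_mix = 72.3 + (20.9/100)*(92.3-72.3) = 76.48 F

76.48 F


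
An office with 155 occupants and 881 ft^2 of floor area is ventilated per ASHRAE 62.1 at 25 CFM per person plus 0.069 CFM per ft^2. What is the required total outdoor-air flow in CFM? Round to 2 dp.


Total = 155*25 + 881*0.069 = 3935.79 CFM

3935.79 CFM


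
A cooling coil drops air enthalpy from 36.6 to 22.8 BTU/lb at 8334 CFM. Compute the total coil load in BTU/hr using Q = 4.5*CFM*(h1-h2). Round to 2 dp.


Q = 4.5 * 8334 * (36.6 - 22.8) = 517541.40 BTU/hr

517541.40 BTU/hr


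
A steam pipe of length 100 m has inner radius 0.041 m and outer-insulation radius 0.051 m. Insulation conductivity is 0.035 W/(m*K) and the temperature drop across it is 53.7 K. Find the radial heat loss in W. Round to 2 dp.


Q = 2*pi*0.035*100*53.7/ln(0.051/0.041) = 5410.79 W

5410.79 W


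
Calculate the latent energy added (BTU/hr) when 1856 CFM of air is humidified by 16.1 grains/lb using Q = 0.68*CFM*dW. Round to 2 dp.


Q = 0.68 * 1856 * 16.1 = 20319.49 BTU/hr

20319.49 BTU/hr


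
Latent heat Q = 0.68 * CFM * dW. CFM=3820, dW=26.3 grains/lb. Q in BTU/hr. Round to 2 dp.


Q = 0.68 * 3820 * 26.3 = 68316.88 BTU/hr

68316.88 BTU/hr


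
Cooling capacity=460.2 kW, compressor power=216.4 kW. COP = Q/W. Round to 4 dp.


COP = 460.2 / 216.4 = 2.1266

2.1266


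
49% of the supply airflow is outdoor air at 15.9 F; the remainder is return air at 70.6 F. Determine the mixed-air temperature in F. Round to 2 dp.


T_mix = 0.49*15.9 + 0.51*70.6 = 43.80 F

43.80 F


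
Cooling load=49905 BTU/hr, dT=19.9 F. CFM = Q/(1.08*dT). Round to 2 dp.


CFM = 49905 / (1.08 * 19.9) = 2322.03

2322.03 CFM


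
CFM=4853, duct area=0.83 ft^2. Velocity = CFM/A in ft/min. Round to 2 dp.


V = 4853 / 0.83 = 5846.99 ft/min

5846.99 ft/min


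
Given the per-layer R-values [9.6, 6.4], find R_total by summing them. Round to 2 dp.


R_total = 9.6 + 6.4 = 16.00

16.00


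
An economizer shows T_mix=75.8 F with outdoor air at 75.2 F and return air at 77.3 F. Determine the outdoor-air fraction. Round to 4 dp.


frac = (75.8 - 77.3) / (75.2 - 77.3) = 0.7143

0.7143


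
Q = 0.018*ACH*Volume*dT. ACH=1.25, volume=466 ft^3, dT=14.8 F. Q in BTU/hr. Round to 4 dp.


Q = 0.018 * 1.25 * 466 * 14.8 = 155.1780 BTU/hr

155.1780 BTU/hr


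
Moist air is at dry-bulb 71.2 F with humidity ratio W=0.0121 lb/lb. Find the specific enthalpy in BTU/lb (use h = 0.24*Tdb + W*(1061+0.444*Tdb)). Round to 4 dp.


h = 0.24*71.2 + 0.0121*(1061+0.444*71.2) = 30.3086 BTU/lb

30.3086 BTU/lb


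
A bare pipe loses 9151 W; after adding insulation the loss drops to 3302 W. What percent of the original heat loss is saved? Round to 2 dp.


Savings = ((9151-3302)/9151)*100 = 63.92 %

63.92 %


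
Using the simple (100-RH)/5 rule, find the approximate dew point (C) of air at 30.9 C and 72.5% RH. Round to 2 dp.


Td = 30.9 - (100-72.5)/5 = 25.40 C

25.40 C


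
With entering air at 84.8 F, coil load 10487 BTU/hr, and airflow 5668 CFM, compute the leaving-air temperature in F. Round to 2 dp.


dT = 10487/(1.08*5668) = 1.7132
T_leave = 84.8 - 1.7132 = 83.09 F

83.09 F


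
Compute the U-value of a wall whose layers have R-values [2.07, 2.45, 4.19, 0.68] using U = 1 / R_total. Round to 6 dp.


R_total = 2.07 + 2.45 + 4.19 + 0.68 = 9.39
U = 1/9.39 = 0.106496

0.106496


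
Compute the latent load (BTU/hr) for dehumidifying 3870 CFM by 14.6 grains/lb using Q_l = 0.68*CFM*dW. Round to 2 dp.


Q = 0.68 * 3870 * 14.6 = 38421.36 BTU/hr

38421.36 BTU/hr


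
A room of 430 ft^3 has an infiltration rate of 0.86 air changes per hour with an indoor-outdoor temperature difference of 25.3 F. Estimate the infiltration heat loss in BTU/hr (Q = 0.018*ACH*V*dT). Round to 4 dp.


Q = 0.018 * 0.86 * 430 * 25.3 = 168.4069 BTU/hr

168.4069 BTU/hr


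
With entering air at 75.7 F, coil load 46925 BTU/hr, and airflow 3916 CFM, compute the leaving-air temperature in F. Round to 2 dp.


dT = 46925/(1.08*3916) = 11.0953
T_leave = 75.7 - 11.0953 = 64.60 F

64.60 F


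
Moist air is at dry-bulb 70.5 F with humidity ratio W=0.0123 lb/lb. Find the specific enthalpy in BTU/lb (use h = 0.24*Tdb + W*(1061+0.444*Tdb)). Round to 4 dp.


h = 0.24*70.5 + 0.0123*(1061+0.444*70.5) = 30.3553 BTU/lb

30.3553 BTU/lb


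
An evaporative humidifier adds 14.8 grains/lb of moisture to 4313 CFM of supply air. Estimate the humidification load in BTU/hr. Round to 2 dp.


Q = 0.68 * 4313 * 14.8 = 43406.03 BTU/hr

43406.03 BTU/hr


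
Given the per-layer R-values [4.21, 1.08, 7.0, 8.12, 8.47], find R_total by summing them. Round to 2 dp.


R_total = 4.21 + 1.08 + 7.0 + 8.12 + 8.47 = 28.88

28.88


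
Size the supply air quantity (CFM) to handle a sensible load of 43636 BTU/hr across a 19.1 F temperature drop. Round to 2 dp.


CFM = 43636 / (1.08 * 19.1) = 2115.38

2115.38 CFM


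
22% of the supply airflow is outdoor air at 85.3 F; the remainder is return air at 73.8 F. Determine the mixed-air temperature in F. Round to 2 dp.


T_mix = 0.22*85.3 + 0.78*73.8 = 76.33 F

76.33 F


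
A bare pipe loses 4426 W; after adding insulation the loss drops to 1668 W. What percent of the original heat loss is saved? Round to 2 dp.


Savings = ((4426-1668)/4426)*100 = 62.31 %

62.31 %


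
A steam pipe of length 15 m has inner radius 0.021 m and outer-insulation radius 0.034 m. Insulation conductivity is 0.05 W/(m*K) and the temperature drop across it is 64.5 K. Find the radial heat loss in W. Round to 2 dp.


Q = 2*pi*0.05*15*64.5/ln(0.034/0.021) = 630.81 W

630.81 W


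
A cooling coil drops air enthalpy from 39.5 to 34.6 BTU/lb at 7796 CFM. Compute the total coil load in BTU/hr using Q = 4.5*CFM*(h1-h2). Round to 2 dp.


Q = 4.5 * 7796 * (39.5 - 34.6) = 171901.80 BTU/hr

171901.80 BTU/hr


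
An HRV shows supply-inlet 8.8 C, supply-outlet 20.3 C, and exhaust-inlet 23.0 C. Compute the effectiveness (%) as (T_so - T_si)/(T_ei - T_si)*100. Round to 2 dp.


eff = (20.3-8.8)/(23.0-8.8)*100 = 80.99 %

80.99 %


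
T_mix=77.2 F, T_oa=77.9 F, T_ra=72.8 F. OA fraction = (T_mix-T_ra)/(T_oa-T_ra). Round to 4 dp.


frac = (77.2 - 72.8) / (77.9 - 72.8) = 0.8627

0.8627


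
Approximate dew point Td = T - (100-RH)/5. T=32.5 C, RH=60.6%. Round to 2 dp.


Td = 32.5 - (100-60.6)/5 = 24.62 C

24.62 C


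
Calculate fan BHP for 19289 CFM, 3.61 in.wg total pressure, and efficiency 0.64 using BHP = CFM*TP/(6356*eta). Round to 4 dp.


BHP = 19289 * 3.61 / (6356 * 0.64) = 17.1180 hp

17.1180 hp


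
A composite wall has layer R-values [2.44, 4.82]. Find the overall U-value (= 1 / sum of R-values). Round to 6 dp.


R_total = 2.44 + 4.82 = 7.26
U = 1/7.26 = 0.137741

0.137741


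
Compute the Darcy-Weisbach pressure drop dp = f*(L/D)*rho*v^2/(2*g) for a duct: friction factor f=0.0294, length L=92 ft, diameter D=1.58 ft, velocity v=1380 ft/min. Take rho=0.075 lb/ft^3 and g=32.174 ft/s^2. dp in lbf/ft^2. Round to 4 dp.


v_fps = 1380/60 = 23.0 ft/s
dp = 0.0294*(92/1.58)*0.075*23.0^2/(2*32.174) = 1.0555 lbf/ft^2

1.0555 lbf/ft^2


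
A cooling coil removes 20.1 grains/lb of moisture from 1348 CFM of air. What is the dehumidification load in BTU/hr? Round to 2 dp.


Q = 0.68 * 1348 * 20.1 = 18424.46 BTU/hr

18424.46 BTU/hr


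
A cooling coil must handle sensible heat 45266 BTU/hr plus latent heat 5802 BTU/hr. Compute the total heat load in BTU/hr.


Qt = 45266 + 5802 = 51068 BTU/hr

51068 BTU/hr


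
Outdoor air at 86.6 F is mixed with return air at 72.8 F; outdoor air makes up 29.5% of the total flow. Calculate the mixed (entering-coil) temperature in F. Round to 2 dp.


T_mix = 72.8 + (29.5/100)*(86.6-72.8) = 76.87 F

76.87 F


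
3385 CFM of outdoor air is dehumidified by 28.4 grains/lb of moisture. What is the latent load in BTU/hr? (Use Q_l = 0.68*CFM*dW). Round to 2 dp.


Q = 0.68 * 3385 * 28.4 = 65371.12 BTU/hr

65371.12 BTU/hr


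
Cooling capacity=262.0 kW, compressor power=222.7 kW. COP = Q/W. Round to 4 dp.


COP = 262.0 / 222.7 = 1.1765

1.1765


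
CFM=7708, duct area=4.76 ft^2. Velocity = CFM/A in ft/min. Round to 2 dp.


V = 7708 / 4.76 = 1619.33 ft/min

1619.33 ft/min


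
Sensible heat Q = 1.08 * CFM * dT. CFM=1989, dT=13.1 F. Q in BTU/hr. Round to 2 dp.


Q = 1.08 * 1989 * 13.1 = 28140.37 BTU/hr

28140.37 BTU/hr


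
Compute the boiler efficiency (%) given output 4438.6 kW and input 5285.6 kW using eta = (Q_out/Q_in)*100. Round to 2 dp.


eta = (4438.6/5285.6)*100 = 83.98 %

83.98 %


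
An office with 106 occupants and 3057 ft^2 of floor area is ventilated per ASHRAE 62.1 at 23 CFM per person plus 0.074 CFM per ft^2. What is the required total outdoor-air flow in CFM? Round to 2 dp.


Total = 106*23 + 3057*0.074 = 2664.22 CFM

2664.22 CFM


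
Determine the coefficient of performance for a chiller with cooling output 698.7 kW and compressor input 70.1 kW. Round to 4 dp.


COP = 698.7 / 70.1 = 9.9672

9.9672


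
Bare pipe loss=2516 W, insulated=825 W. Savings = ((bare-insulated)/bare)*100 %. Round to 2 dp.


Savings = ((2516-825)/2516)*100 = 67.21 %

67.21 %


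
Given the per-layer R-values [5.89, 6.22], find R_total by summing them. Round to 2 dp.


R_total = 5.89 + 6.22 = 12.11

12.11


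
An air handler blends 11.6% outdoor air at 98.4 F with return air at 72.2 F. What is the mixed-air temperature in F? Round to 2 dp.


T_mix = 72.2 + (11.6/100)*(98.4-72.2) = 75.24 F

75.24 F


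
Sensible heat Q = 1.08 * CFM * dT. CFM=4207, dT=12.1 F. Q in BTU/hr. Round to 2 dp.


Q = 1.08 * 4207 * 12.1 = 54977.08 BTU/hr

54977.08 BTU/hr


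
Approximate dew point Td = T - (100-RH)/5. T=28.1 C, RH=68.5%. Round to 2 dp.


Td = 28.1 - (100-68.5)/5 = 21.80 C

21.80 C


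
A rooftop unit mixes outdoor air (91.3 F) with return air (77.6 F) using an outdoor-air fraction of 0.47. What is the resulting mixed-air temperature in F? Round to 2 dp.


T_mix = 0.47*91.3 + 0.53*77.6 = 84.04 F

84.04 F


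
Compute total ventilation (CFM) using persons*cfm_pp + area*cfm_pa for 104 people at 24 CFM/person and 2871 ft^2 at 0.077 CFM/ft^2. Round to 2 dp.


Total = 104*24 + 2871*0.077 = 2717.07 CFM

2717.07 CFM


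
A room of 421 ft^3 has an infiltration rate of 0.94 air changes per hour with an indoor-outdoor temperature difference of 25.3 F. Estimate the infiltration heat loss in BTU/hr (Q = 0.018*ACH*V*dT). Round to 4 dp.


Q = 0.018 * 0.94 * 421 * 25.3 = 180.2200 BTU/hr

180.2200 BTU/hr


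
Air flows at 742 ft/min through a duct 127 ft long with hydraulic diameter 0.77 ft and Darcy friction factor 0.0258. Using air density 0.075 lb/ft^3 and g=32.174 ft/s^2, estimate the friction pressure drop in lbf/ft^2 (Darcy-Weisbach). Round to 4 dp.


v_fps = 742/60 = 12.3667 ft/s
dp = 0.0258*(127/0.77)*0.075*12.3667^2/(2*32.174) = 0.7585 lbf/ft^2

0.7585 lbf/ft^2


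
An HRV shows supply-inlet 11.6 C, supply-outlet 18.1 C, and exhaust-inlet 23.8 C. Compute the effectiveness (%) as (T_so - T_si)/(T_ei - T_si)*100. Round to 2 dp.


eff = (18.1-11.6)/(23.8-11.6)*100 = 53.28 %

53.28 %


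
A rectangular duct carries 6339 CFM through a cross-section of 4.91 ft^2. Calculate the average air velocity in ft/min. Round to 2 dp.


V = 6339 / 4.91 = 1291.04 ft/min

1291.04 ft/min


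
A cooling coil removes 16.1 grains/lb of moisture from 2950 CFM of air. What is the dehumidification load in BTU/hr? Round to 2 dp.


Q = 0.68 * 2950 * 16.1 = 32296.60 BTU/hr

32296.60 BTU/hr


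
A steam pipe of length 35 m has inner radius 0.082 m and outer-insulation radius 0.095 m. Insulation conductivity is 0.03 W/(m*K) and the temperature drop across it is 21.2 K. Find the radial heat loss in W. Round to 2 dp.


Q = 2*pi*0.03*35*21.2/ln(0.095/0.082) = 950.43 W

950.43 W


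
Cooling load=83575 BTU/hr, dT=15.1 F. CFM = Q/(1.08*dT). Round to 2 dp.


CFM = 83575 / (1.08 * 15.1) = 5124.79

5124.79 CFM


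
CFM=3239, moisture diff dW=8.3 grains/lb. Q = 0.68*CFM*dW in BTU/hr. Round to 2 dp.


Q = 0.68 * 3239 * 8.3 = 18280.92 BTU/hr

18280.92 BTU/hr


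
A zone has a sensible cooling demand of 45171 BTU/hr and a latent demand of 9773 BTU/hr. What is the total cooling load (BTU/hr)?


Qt = 45171 + 9773 = 54944 BTU/hr

54944 BTU/hr


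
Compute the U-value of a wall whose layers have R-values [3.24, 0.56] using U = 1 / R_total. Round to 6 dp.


R_total = 3.24 + 0.56 = 3.80
U = 1/3.80 = 0.263158

0.263158


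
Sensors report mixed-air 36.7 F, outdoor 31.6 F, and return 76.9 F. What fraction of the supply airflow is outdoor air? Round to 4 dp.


frac = (36.7 - 76.9) / (31.6 - 76.9) = 0.8874

0.8874


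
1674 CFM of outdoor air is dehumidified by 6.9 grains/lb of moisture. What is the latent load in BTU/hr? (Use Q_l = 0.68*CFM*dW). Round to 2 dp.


Q = 0.68 * 1674 * 6.9 = 7854.41 BTU/hr

7854.41 BTU/hr


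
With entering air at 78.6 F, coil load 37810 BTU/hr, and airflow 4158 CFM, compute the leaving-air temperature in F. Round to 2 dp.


dT = 37810/(1.08*4158) = 8.4197
T_leave = 78.6 - 8.4197 = 70.18 F

70.18 F


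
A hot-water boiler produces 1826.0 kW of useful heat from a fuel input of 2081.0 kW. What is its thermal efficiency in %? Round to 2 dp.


eta = (1826.0/2081.0)*100 = 87.75 %

87.75 %


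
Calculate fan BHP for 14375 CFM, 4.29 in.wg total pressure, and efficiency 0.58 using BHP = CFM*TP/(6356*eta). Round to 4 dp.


BHP = 14375 * 4.29 / (6356 * 0.58) = 16.7284 hp

16.7284 hp


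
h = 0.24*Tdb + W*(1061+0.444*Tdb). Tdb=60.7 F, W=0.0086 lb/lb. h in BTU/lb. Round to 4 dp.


h = 0.24*60.7 + 0.0086*(1061+0.444*60.7) = 23.9244 BTU/lb

23.9244 BTU/lb


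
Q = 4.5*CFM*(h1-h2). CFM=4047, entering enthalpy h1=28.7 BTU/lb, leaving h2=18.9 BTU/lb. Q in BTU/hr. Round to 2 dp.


Q = 4.5 * 4047 * (28.7 - 18.9) = 178472.70 BTU/hr

178472.70 BTU/hr


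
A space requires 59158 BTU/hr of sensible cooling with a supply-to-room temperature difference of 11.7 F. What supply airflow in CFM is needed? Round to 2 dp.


CFM = 59158 / (1.08 * 11.7) = 4681.70

4681.70 CFM


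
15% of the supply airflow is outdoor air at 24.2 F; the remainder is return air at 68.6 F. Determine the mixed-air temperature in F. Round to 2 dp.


T_mix = 0.15*24.2 + 0.85*68.6 = 61.94 F

61.94 F


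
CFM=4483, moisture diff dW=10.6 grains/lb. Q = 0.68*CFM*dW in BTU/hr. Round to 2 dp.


Q = 0.68 * 4483 * 10.6 = 32313.46 BTU/hr

32313.46 BTU/hr


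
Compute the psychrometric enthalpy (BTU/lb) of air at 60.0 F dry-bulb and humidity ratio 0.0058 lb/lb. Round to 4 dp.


h = 0.24*60.0 + 0.0058*(1061+0.444*60.0) = 20.7083 BTU/lb

20.7083 BTU/lb


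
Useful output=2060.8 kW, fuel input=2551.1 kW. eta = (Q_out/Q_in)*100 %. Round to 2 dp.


eta = (2060.8/2551.1)*100 = 80.78 %

80.78 %


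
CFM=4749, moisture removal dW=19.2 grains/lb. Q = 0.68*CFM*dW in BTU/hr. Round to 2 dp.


Q = 0.68 * 4749 * 19.2 = 62002.94 BTU/hr

62002.94 BTU/hr


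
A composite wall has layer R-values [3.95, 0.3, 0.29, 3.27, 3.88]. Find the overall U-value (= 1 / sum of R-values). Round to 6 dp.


R_total = 3.95 + 0.3 + 0.29 + 3.27 + 3.88 = 11.69
U = 1/11.69 = 0.085543

0.085543


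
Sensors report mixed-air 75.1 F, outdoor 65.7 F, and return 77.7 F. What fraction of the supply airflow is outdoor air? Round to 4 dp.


frac = (75.1 - 77.7) / (65.7 - 77.7) = 0.2167

0.2167


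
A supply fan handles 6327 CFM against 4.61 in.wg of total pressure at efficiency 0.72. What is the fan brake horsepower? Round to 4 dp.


BHP = 6327 * 4.61 / (6356 * 0.72) = 6.3736 hp

6.3736 hp


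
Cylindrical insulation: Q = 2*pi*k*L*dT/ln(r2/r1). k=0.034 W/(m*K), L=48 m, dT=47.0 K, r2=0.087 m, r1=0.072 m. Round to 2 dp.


Q = 2*pi*0.034*48*47.0/ln(0.087/0.072) = 2546.72 W

2546.72 W


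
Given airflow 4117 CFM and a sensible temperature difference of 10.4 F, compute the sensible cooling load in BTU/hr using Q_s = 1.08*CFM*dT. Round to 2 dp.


Q = 1.08 * 4117 * 10.4 = 46242.14 BTU/hr

46242.14 BTU/hr


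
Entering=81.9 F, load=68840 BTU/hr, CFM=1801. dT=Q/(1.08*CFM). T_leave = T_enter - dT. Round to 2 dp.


dT = 68840/(1.08*1801) = 35.3919
T_leave = 81.9 - 35.3919 = 46.51 F

46.51 F


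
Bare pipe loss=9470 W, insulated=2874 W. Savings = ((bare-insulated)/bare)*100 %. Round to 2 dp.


Savings = ((9470-2874)/9470)*100 = 69.65 %

69.65 %


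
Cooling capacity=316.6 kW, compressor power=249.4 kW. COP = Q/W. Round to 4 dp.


COP = 316.6 / 249.4 = 1.2694

1.2694


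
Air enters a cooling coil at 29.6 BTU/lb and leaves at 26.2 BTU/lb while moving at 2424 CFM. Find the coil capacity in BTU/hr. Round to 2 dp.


Q = 4.5 * 2424 * (29.6 - 26.2) = 37087.20 BTU/hr

37087.20 BTU/hr


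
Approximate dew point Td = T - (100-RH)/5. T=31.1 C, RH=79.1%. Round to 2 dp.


Td = 31.1 - (100-79.1)/5 = 26.92 C

26.92 C


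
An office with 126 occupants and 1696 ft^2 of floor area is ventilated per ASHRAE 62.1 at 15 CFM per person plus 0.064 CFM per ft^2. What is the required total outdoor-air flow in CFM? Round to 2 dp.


Total = 126*15 + 1696*0.064 = 1998.54 CFM

1998.54 CFM


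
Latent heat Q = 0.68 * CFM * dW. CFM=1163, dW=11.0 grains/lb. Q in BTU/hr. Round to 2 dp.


Q = 0.68 * 1163 * 11.0 = 8699.24 BTU/hr

8699.24 BTU/hr


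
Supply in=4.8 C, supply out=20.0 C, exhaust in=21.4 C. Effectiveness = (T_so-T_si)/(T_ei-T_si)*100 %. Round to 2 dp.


eff = (20.0-4.8)/(21.4-4.8)*100 = 91.57 %

91.57 %


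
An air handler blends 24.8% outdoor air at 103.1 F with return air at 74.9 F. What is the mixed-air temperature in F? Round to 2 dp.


T_mix = 74.9 + (24.8/100)*(103.1-74.9) = 81.89 F

81.89 F


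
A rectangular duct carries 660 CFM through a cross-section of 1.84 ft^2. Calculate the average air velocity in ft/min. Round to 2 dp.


V = 660 / 1.84 = 358.70 ft/min

358.70 ft/min


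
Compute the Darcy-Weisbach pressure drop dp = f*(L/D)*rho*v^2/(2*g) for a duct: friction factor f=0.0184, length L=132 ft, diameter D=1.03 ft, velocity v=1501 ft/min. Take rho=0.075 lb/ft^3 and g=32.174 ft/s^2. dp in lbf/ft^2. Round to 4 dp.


v_fps = 1501/60 = 25.0167 ft/s
dp = 0.0184*(132/1.03)*0.075*25.0167^2/(2*32.174) = 1.7200 lbf/ft^2

1.7200 lbf/ft^2


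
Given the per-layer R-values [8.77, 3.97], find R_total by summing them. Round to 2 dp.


R_total = 8.77 + 3.97 = 12.74

12.74


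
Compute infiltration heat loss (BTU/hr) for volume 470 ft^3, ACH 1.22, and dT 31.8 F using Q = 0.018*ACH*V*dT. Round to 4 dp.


Q = 0.018 * 1.22 * 470 * 31.8 = 328.2142 BTU/hr

328.2142 BTU/hr


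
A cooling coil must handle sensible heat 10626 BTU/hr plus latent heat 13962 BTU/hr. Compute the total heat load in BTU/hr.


Qt = 10626 + 13962 = 24588 BTU/hr

24588 BTU/hr


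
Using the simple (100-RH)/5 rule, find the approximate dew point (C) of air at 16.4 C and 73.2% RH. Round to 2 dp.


Td = 16.4 - (100-73.2)/5 = 11.04 C

11.04 C


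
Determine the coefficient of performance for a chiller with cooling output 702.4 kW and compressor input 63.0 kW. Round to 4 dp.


COP = 702.4 / 63.0 = 11.1492

11.1492


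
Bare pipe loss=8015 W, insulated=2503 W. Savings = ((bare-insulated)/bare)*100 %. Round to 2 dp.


Savings = ((8015-2503)/8015)*100 = 68.77 %

68.77 %


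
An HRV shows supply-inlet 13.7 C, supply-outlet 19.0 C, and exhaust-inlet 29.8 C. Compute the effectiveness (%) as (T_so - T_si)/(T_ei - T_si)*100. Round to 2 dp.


eff = (19.0-13.7)/(29.8-13.7)*100 = 32.92 %

32.92 %


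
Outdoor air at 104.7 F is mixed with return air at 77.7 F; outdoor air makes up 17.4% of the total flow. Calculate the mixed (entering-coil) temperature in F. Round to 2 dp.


T_mix = 77.7 + (17.4/100)*(104.7-77.7) = 82.40 F

82.40 F


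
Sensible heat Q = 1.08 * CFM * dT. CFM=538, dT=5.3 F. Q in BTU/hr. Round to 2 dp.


Q = 1.08 * 538 * 5.3 = 3079.51 BTU/hr

3079.51 BTU/hr


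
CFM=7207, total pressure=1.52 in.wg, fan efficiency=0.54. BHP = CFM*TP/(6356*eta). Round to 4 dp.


BHP = 7207 * 1.52 / (6356 * 0.54) = 3.1917 hp

3.1917 hp


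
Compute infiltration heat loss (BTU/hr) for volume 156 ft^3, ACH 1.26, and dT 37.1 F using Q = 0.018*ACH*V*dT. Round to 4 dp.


Q = 0.018 * 1.26 * 156 * 37.1 = 131.2628 BTU/hr

131.2628 BTU/hr


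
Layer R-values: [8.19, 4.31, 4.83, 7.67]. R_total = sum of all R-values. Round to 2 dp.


R_total = 8.19 + 4.31 + 4.83 + 7.67 = 25.00

25.00


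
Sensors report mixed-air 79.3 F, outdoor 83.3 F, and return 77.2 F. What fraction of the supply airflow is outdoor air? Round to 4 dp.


frac = (79.3 - 77.2) / (83.3 - 77.2) = 0.3443

0.3443


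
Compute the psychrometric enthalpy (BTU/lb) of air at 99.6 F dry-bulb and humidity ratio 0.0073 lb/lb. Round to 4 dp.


h = 0.24*99.6 + 0.0073*(1061+0.444*99.6) = 31.9721 BTU/lb

31.9721 BTU/lb


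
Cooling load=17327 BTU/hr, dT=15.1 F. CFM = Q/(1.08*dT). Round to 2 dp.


CFM = 17327 / (1.08 * 15.1) = 1062.48

1062.48 CFM


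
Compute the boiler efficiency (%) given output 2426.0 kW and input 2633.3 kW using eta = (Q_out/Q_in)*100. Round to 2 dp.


eta = (2426.0/2633.3)*100 = 92.13 %

92.13 %


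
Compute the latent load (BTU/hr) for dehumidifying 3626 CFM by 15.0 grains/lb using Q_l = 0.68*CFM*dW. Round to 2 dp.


Q = 0.68 * 3626 * 15.0 = 36985.20 BTU/hr

36985.20 BTU/hr


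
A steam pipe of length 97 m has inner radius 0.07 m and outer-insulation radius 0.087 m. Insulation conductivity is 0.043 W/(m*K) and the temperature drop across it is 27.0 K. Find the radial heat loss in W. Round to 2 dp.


Q = 2*pi*0.043*97*27.0/ln(0.087/0.07) = 3254.61 W

3254.61 W


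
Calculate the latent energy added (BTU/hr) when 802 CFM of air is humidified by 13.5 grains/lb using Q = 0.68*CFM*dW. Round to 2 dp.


Q = 0.68 * 802 * 13.5 = 7362.36 BTU/hr

7362.36 BTU/hr


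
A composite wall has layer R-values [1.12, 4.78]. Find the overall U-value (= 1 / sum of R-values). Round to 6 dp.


R_total = 1.12 + 4.78 = 5.90
U = 1/5.90 = 0.169492

0.169492


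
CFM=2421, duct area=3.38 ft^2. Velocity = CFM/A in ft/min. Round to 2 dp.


V = 2421 / 3.38 = 716.27 ft/min

716.27 ft/min


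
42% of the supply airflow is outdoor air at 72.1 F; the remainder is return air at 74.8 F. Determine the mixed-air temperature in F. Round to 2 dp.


T_mix = 0.42*72.1 + 0.58*74.8 = 73.67 F

73.67 F


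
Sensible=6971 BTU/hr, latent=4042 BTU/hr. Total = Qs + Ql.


Qt = 6971 + 4042 = 11013 BTU/hr

11013 BTU/hr


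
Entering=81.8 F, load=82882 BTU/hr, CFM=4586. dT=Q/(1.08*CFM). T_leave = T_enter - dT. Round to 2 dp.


dT = 82882/(1.08*4586) = 16.7341
T_leave = 81.8 - 16.7341 = 65.07 F

65.07 F


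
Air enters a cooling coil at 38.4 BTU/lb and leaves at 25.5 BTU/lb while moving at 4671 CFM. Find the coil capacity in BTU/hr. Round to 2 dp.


Q = 4.5 * 4671 * (38.4 - 25.5) = 271151.55 BTU/hr

271151.55 BTU/hr


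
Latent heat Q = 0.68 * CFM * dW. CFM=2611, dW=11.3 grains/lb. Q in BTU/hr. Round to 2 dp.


Q = 0.68 * 2611 * 11.3 = 20062.92 BTU/hr

20062.92 BTU/hr


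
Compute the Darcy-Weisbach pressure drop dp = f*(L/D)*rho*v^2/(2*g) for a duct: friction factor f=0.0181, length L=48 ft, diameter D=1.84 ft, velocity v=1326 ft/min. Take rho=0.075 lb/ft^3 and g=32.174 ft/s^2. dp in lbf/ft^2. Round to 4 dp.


v_fps = 1326/60 = 22.1 ft/s
dp = 0.0181*(48/1.84)*0.075*22.1^2/(2*32.174) = 0.2688 lbf/ft^2

0.2688 lbf/ft^2
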